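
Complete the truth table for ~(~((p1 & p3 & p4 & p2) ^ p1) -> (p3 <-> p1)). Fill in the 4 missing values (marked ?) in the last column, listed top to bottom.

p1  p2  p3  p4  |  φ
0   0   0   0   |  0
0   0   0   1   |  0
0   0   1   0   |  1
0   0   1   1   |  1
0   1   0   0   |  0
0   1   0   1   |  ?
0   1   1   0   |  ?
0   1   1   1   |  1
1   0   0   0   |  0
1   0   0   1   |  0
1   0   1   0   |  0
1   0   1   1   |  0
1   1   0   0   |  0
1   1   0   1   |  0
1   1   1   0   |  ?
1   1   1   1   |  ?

0, 1, 0, 0

Row p1=0, p2=1, p3=0, p4=1: ~((p1 & p3 & p4 & p2) ^ p1) = 1, (p3 <-> p1) = 1, (~((p1 & p3 & p4 & p2) ^ p1) -> (p3 <-> p1)) = 1, so the formula = 0.
Row p1=0, p2=1, p3=1, p4=0: ~((p1 & p3 & p4 & p2) ^ p1) = 1, (p3 <-> p1) = 0, (~((p1 & p3 & p4 & p2) ^ p1) -> (p3 <-> p1)) = 0, so the formula = 1.
Row p1=1, p2=1, p3=1, p4=0: ~((p1 & p3 & p4 & p2) ^ p1) = 0, (p3 <-> p1) = 1, (~((p1 & p3 & p4 & p2) ^ p1) -> (p3 <-> p1)) = 1, so the formula = 0.
Row p1=1, p2=1, p3=1, p4=1: ~((p1 & p3 & p4 & p2) ^ p1) = 1, (p3 <-> p1) = 1, (~((p1 & p3 & p4 & p2) ^ p1) -> (p3 <-> p1)) = 1, so the formula = 0.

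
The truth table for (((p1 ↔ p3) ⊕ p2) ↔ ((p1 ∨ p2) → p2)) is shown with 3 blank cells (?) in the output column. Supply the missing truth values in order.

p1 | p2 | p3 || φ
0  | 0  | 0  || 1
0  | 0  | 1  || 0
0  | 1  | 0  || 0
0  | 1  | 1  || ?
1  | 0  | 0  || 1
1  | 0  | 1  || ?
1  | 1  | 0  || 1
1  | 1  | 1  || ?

1, 0, 0

Row p1=0, p2=1, p3=1: ((p1 ↔ p3) ⊕ p2) = 1, ((p1 ∨ p2) → p2) = 1, so the formula = 1.
Row p1=1, p2=0, p3=1: ((p1 ↔ p3) ⊕ p2) = 1, ((p1 ∨ p2) → p2) = 0, so the formula = 0.
Row p1=1, p2=1, p3=1: ((p1 ↔ p3) ⊕ p2) = 0, ((p1 ∨ p2) → p2) = 1, so the formula = 0.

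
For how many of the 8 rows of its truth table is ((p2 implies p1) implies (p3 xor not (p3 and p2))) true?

p1 | p2 | p3 | (p2 implies p1) | (p3 and p2) | not (p3 and p2) | (p3 xor not (p3 and p2)) | φ
-- | -- | -- | --------------- | ----------- | --------------- | ------------------------ | -
T  | T  | T  |        T        |      T      |        F        |            T             | T
T  | T  | F  |        T        |      F      |        T        |            T             | T
T  | F  | T  |        T        |      F      |        T        |            F             | F
T  | F  | F  |        T        |      F      |        T        |            T             | T
F  | T  | T  |        F        |      T      |        F        |            T             | T
F  | T  | F  |        F        |      F      |        T        |            T             | T
F  | F  | T  |        T        |      F      |        T        |            F             | F
F  | F  | F  |        T        |      F      |        T        |            T             | T
The formula is true on 6 of the 8 rows.

6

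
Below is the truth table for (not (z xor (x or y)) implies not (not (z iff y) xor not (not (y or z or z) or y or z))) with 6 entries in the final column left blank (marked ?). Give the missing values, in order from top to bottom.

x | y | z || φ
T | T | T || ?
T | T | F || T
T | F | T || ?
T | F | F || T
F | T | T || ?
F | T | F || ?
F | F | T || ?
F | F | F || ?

Row x=T, y=T, z=T: not (z xor (x or y)) = T, not (not (z iff y) xor not (not (y or z or z) or y or z)) = T, so the formula = T.
Row x=T, y=F, z=T: not (z xor (x or y)) = T, not (not (z iff y) xor not (not (y or z or z) or y or z)) = F, so the formula = F.
Row x=F, y=T, z=T: not (z xor (x or y)) = T, not (not (z iff y) xor not (not (y or z or z) or y or z)) = T, so the formula = T.
Row x=F, y=T, z=F: not (z xor (x or y)) = F, not (not (z iff y) xor not (not (y or z or z) or y or z)) = F, so the formula = T.
Row x=F, y=F, z=T: not (z xor (x or y)) = F, not (not (z iff y) xor not (not (y or z or z) or y or z)) = F, so the formula = T.
Row x=F, y=F, z=F: not (z xor (x or y)) = T, not (not (z iff y) xor not (not (y or z or z) or y or z)) = T, so the formula = T.

T, F, T, T, T, T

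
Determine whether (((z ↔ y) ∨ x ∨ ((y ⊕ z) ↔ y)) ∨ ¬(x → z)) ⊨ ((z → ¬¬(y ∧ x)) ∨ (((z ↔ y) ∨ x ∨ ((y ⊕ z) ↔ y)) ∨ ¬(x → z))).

x  y  z  |  φ  ψ
0  0  0  |  1  1
0  0  1  |  0  0
0  1  0  |  1  1
0  1  1  |  1  1
1  0  0  |  1  1
1  0  1  |  1  1
1  1  0  |  1  1
1  1  1  |  1  1
In every row where φ is true, ψ is also true, so φ ⊨ ψ.

yes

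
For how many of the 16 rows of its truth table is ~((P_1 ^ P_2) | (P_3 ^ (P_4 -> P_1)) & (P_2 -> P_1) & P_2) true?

P_1  P_2  P_3  P_4  |  φ
 T    T    T    T   |  T
 T    T    T    F   |  T
 T    T    F    T   |  F
 T    T    F    F   |  F
 T    F    T    T   |  F
 T    F    T    F   |  F
 T    F    F    T   |  F
 T    F    F    F   |  F
 F    T    T    T   |  F
 F    T    T    F   |  F
 F    T    F    T   |  F
 F    T    F    F   |  F
 F    F    T    T   |  T
 F    F    T    F   |  T
 F    F    F    T   |  T
 F    F    F    F   |  T
The formula is true on 6 of the 16 rows.

6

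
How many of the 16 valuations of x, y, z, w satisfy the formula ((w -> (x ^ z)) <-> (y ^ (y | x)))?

6

x  y  z  w     (x ^ z)  (w -> (x ^ z))  (y | x)  (y ^ (y | x))  φ
1  1  1  1        0           0            1           0        1
1  1  1  0        0           1            1           0        0
1  1  0  1        1           1            1           0        0
1  1  0  0        1           1            1           0        0
1  0  1  1        0           0            1           1        0
1  0  1  0        0           1            1           1        1
1  0  0  1        1           1            1           1        1
1  0  0  0        1           1            1           1        1
0  1  1  1        1           1            1           0        0
0  1  1  0        1           1            1           0        0
0  1  0  1        0           0            1           0        1
0  1  0  0        0           1            1           0        0
0  0  1  1        1           1            0           0        0
0  0  1  0        1           1            0           0        0
0  0  0  1        0           0            0           0        1
0  0  0  0        0           1            0           0        0
The formula is true on 6 of the 16 rows.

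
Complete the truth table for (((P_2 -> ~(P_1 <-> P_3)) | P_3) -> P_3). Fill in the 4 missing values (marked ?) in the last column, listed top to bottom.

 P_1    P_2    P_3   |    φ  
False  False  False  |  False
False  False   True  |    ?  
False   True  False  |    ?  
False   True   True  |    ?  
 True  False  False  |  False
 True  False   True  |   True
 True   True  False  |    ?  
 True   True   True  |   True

Row P_1=False, P_2=False, P_3=True: ((P_2 -> ~(P_1 <-> P_3)) | P_3) = True, so the formula = True.
Row P_1=False, P_2=True, P_3=False: ((P_2 -> ~(P_1 <-> P_3)) | P_3) = False, so the formula = True.
Row P_1=False, P_2=True, P_3=True: ((P_2 -> ~(P_1 <-> P_3)) | P_3) = True, so the formula = True.
Row P_1=True, P_2=True, P_3=False: ((P_2 -> ~(P_1 <-> P_3)) | P_3) = True, so the formula = False.

True, True, True, False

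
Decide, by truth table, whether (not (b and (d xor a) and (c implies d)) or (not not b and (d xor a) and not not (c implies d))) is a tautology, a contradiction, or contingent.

a | b | c | d || (d xor a) | (c implies d) | not b | not not b | not (c implies d) | not not (c implies d) | φ
F | F | F | F ||     F     |       T       |   T   |     F     |         F         |           T           | T
F | F | F | T ||     T     |       T       |   T   |     F     |         F         |           T           | T
F | F | T | F ||     F     |       F       |   T   |     F     |         T         |           F           | T
F | F | T | T ||     T     |       T       |   T   |     F     |         F         |           T           | T
F | T | F | F ||     F     |       T       |   F   |     T     |         F         |           T           | T
F | T | F | T ||     T     |       T       |   F   |     T     |         F         |           T           | T
F | T | T | F ||     F     |       F       |   F   |     T     |         T         |           F           | T
F | T | T | T ||     T     |       T       |   F   |     T     |         F         |           T           | T
T | F | F | F ||     T     |       T       |   T   |     F     |         F         |           T           | T
T | F | F | T ||     F     |       T       |   T   |     F     |         F         |           T           | T
T | F | T | F ||     T     |       F       |   T   |     F     |         T         |           F           | T
T | F | T | T ||     F     |       T       |   T   |     F     |         F         |           T           | T
T | T | F | F ||     T     |       T       |   F   |     T     |         F         |           T           | T
T | T | F | T ||     F     |       T       |   F   |     T     |         F         |           T           | T
T | T | T | F ||     T     |       F       |   F   |     T     |         T         |           F           | T
T | T | T | T ||     F     |       T       |   F   |     T     |         F         |           T           | T
Every row is T, so the formula is a tautology.

tautology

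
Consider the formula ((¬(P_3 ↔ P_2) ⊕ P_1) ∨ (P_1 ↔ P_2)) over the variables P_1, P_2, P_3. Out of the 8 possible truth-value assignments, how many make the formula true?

P_1  P_2  P_3  |  (P_3 ↔ P_2)  ¬(P_3 ↔ P_2)  (¬(P_3 ↔ P_2) ⊕ P_1)  (P_1 ↔ P_2)  φ
 T    T    T   |       T            F                 T                 T       T
 T    T    F   |       F            T                 F                 T       T
 T    F    T   |       F            T                 F                 F       F
 T    F    F   |       T            F                 T                 F       T
 F    T    T   |       T            F                 F                 F       F
 F    T    F   |       F            T                 T                 F       T
 F    F    T   |       F            T                 T                 T       T
 F    F    F   |       T            F                 F                 T       T
The formula is true on 6 of the 8 rows.

6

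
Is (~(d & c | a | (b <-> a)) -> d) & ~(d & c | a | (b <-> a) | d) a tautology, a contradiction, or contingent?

a | b | c | d | φ
- | - | - | - | -
1 | 1 | 1 | 1 | 0
1 | 1 | 1 | 0 | 0
1 | 1 | 0 | 1 | 0
1 | 1 | 0 | 0 | 0
1 | 0 | 1 | 1 | 0
1 | 0 | 1 | 0 | 0
1 | 0 | 0 | 1 | 0
1 | 0 | 0 | 0 | 0
0 | 1 | 1 | 1 | 0
0 | 1 | 1 | 0 | 0
0 | 1 | 0 | 1 | 0
0 | 1 | 0 | 0 | 0
0 | 0 | 1 | 1 | 0
0 | 0 | 1 | 0 | 0
0 | 0 | 0 | 1 | 0
0 | 0 | 0 | 0 | 0
Every row is 0, so the formula is a contradiction.

contradiction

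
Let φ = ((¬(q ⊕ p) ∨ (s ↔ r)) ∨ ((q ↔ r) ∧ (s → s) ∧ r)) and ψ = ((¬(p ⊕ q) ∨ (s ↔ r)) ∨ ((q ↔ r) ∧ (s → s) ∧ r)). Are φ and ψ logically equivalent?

  p      q      r      s    |    φ      ψ  
 True   True   True   True  |   True   True
 True   True   True  False  |   True   True
 True   True  False   True  |   True   True
 True   True  False  False  |   True   True
 True  False   True   True  |   True   True
 True  False   True  False  |  False  False
 True  False  False   True  |  False  False
 True  False  False  False  |   True   True
False   True   True   True  |   True   True
False   True   True  False  |   True   True
False   True  False   True  |  False  False
False   True  False  False  |   True   True
False  False   True   True  |   True   True
False  False   True  False  |   True   True
False  False  False   True  |   True   True
False  False  False  False  |   True   True
The columns for φ and ψ agree on every row, so they are logically equivalent.

equivalent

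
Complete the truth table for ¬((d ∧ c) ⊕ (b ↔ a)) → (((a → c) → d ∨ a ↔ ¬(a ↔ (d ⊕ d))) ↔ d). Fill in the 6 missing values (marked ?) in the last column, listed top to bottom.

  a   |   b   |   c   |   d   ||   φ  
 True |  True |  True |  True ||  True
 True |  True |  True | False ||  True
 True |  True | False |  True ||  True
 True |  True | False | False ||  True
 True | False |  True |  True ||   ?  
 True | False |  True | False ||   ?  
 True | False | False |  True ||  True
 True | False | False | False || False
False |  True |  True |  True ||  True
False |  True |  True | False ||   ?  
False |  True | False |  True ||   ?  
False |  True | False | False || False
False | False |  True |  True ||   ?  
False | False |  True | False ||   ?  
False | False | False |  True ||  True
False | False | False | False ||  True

True, False, False, False, False, True

Row a=True, b=False, c=True, d=True: ¬((d ∧ c) ⊕ (b ↔ a)) = False, (((a → c) → d ∨ a ↔ ¬(a ↔ (d ⊕ d))) ↔ d) = True, so the formula = True.
Row a=True, b=False, c=True, d=False: ¬((d ∧ c) ⊕ (b ↔ a)) = True, (((a → c) → d ∨ a ↔ ¬(a ↔ (d ⊕ d))) ↔ d) = False, so the formula = False.
Row a=False, b=True, c=True, d=False: ¬((d ∧ c) ⊕ (b ↔ a)) = True, (((a → c) → d ∨ a ↔ ¬(a ↔ (d ⊕ d))) ↔ d) = False, so the formula = False.
Row a=False, b=True, c=False, d=True: ¬((d ∧ c) ⊕ (b ↔ a)) = True, (((a → c) → d ∨ a ↔ ¬(a ↔ (d ⊕ d))) ↔ d) = False, so the formula = False.
Row a=False, b=False, c=True, d=True: ¬((d ∧ c) ⊕ (b ↔ a)) = True, (((a → c) → d ∨ a ↔ ¬(a ↔ (d ⊕ d))) ↔ d) = False, so the formula = False.
Row a=False, b=False, c=True, d=False: ¬((d ∧ c) ⊕ (b ↔ a)) = False, (((a → c) → d ∨ a ↔ ¬(a ↔ (d ⊕ d))) ↔ d) = False, so the formula = True.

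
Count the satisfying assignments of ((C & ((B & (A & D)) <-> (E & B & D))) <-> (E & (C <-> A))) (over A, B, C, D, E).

18

  A   |   B   |   C   |   D   |   E   |   φ  
----- | ----- | ----- | ----- | ----- | -----
False | False | False | False | False |  True
False | False | False | False |  True | False
False | False | False |  True | False |  True
False | False | False |  True |  True | False
False | False |  True | False | False | False
False | False |  True | False |  True | False
False | False |  True |  True | False | False
False | False |  True |  True |  True | False
False |  True | False | False | False |  True
False |  True | False | False |  True | False
False |  True | False |  True | False |  True
False |  True | False |  True |  True | False
False |  True |  True | False | False | False
False |  True |  True | False |  True | False
False |  True |  True |  True | False | False
False |  True |  True |  True |  True |  True
 True | False | False | False | False |  True
 True | False | False | False |  True |  True
 True | False | False |  True | False |  True
 True | False | False |  True |  True |  True
 True | False |  True | False | False | False
 True | False |  True | False |  True |  True
 True | False |  True |  True | False | False
 True | False |  True |  True |  True |  True
 True |  True | False | False | False |  True
 True |  True | False | False |  True |  True
 True |  True | False |  True | False |  True
 True |  True | False |  True |  True |  True
 True |  True |  True | False | False | False
 True |  True |  True | False |  True |  True
 True |  True |  True |  True | False |  True
 True |  True |  True |  True |  True |  True
The formula is true on 18 of the 32 rows.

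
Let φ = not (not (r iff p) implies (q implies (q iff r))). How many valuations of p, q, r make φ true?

1

p  q  r  |  (r iff p)  not (r iff p)  (q iff r)  (q implies (q iff r))  φ
T  T  T  |      T            F            T                T            F
T  T  F  |      F            T            F                F            T
T  F  T  |      T            F            F                T            F
T  F  F  |      F            T            T                T            F
F  T  T  |      F            T            T                T            F
F  T  F  |      T            F            F                F            F
F  F  T  |      F            T            F                T            F
F  F  F  |      T            F            T                T            F
The formula is true on 1 of the 8 rows.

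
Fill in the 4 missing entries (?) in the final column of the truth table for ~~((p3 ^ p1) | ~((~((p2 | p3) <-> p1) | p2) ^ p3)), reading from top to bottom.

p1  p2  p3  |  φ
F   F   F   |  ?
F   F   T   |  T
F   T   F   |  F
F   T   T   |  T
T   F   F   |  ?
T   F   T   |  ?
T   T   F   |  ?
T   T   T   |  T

T, T, F, T

Row p1=F, p2=F, p3=F: ((p3 ^ p1) | ~((~((p2 | p3) <-> p1) | p2) ^ p3)) = T, ~((p3 ^ p1) | ~((~((p2 | p3) <-> p1) | p2) ^ p3)) = F, so the formula = T.
Row p1=T, p2=F, p3=F: ((p3 ^ p1) | ~((~((p2 | p3) <-> p1) | p2) ^ p3)) = T, ~((p3 ^ p1) | ~((~((p2 | p3) <-> p1) | p2) ^ p3)) = F, so the formula = T.
Row p1=T, p2=F, p3=T: ((p3 ^ p1) | ~((~((p2 | p3) <-> p1) | p2) ^ p3)) = F, ~((p3 ^ p1) | ~((~((p2 | p3) <-> p1) | p2) ^ p3)) = T, so the formula = F.
Row p1=T, p2=T, p3=F: ((p3 ^ p1) | ~((~((p2 | p3) <-> p1) | p2) ^ p3)) = T, ~((p3 ^ p1) | ~((~((p2 | p3) <-> p1) | p2) ^ p3)) = F, so the formula = T.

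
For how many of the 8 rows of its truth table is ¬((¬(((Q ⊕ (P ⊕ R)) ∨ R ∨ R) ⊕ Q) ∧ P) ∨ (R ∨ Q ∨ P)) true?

1

P  Q  R  |  φ
F  F  F  |  T
F  F  T  |  F
F  T  F  |  F
F  T  T  |  F
T  F  F  |  F
T  F  T  |  F
T  T  F  |  F
T  T  T  |  F
The formula is true on 1 of the 8 rows.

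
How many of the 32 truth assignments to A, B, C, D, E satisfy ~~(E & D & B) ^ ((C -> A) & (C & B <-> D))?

  A      B      C      D      E    |    φ  
False  False  False  False  False  |   True
False  False  False  False   True  |   True
False  False  False   True  False  |  False
False  False  False   True   True  |  False
False  False   True  False  False  |  False
False  False   True  False   True  |  False
False  False   True   True  False  |  False
False  False   True   True   True  |  False
False   True  False  False  False  |   True
False   True  False  False   True  |   True
False   True  False   True  False  |  False
False   True  False   True   True  |   True
False   True   True  False  False  |  False
False   True   True  False   True  |  False
False   True   True   True  False  |  False
False   True   True   True   True  |   True
 True  False  False  False  False  |   True
 True  False  False  False   True  |   True
 True  False  False   True  False  |  False
 True  False  False   True   True  |  False
 True  False   True  False  False  |   True
 True  False   True  False   True  |   True
 True  False   True   True  False  |  False
 True  False   True   True   True  |  False
 True   True  False  False  False  |   True
 True   True  False  False   True  |   True
 True   True  False   True  False  |  False
 True   True  False   True   True  |   True
 True   True   True  False  False  |  False
 True   True   True  False   True  |  False
 True   True   True   True  False  |   True
 True   True   True   True   True  |  False
The formula is true on 14 of the 32 rows.

14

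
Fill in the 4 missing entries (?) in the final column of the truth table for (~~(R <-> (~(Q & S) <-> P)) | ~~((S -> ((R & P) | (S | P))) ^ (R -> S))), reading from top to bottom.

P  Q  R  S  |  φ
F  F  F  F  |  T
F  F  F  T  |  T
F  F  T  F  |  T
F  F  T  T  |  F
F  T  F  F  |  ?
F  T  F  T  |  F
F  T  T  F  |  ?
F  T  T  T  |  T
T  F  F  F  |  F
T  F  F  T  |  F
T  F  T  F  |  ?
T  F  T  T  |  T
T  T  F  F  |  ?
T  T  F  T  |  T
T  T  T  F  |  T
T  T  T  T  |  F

T, T, T, F

Row P=F, Q=T, R=F, S=F: ~~(R <-> (~(Q & S) <-> P)) = T, ~~((S -> ((R & P) | (S | P))) ^ (R -> S)) = F, so the formula = T.
Row P=F, Q=T, R=T, S=F: ~~(R <-> (~(Q & S) <-> P)) = F, ~~((S -> ((R & P) | (S | P))) ^ (R -> S)) = T, so the formula = T.
Row P=T, Q=F, R=T, S=F: ~~(R <-> (~(Q & S) <-> P)) = T, ~~((S -> ((R & P) | (S | P))) ^ (R -> S)) = T, so the formula = T.
Row P=T, Q=T, R=F, S=F: ~~(R <-> (~(Q & S) <-> P)) = F, ~~((S -> ((R & P) | (S | P))) ^ (R -> S)) = F, so the formula = F.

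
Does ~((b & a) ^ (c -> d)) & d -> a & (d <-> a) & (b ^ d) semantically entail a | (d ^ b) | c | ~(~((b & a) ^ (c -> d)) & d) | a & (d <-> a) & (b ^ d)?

yes

a | b | c | d || φ | ψ
F | F | F | F || T | T
F | F | F | T || T | T
F | F | T | F || T | T
F | F | T | T || T | T
F | T | F | F || T | T
F | T | F | T || T | T
F | T | T | F || T | T
F | T | T | T || T | T
T | F | F | F || T | T
T | F | F | T || T | T
T | F | T | F || T | T
T | F | T | T || T | T
T | T | F | F || T | T
T | T | F | T || F | T
T | T | T | F || T | T
T | T | T | T || F | T
In every row where φ is true, ψ is also true, so φ ⊨ ψ.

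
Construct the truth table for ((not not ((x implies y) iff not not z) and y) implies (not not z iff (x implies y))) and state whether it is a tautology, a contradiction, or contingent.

x | y | z || φ
1 | 1 | 1 || 1
1 | 1 | 0 || 1
1 | 0 | 1 || 1
1 | 0 | 0 || 1
0 | 1 | 1 || 1
0 | 1 | 0 || 1
0 | 0 | 1 || 1
0 | 0 | 0 || 1
Every row is 1, so the formula is a tautology.

tautology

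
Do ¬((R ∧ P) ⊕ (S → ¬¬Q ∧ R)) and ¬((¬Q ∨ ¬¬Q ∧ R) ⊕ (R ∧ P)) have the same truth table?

not equivalent

P  Q  R  S  |  φ  ψ
T  T  T  T  |  T  T
T  T  T  F  |  T  T
T  T  F  T  |  T  T
T  T  F  F  |  F  T
T  F  T  T  |  F  T
T  F  T  F  |  T  T
T  F  F  T  |  T  F
T  F  F  F  |  F  F
F  T  T  T  |  F  F
F  T  T  F  |  F  F
F  T  F  T  |  T  T
F  T  F  F  |  F  T
F  F  T  T  |  T  F
F  F  T  F  |  F  F
F  F  F  T  |  T  F
F  F  F  F  |  F  F
The columns differ at P=T, Q=T, R=F, S=F (φ=F, ψ=T), so they are not equivalent.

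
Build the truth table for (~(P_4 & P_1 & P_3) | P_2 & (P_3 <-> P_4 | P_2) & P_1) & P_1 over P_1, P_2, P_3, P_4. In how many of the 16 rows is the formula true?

7

P_1  P_2  P_3  P_4     (P_1 & P_3)  (P_4 & (P_1 & P_3))  ~(P_4 & (P_1 & P_3))  (P_4 | P_2)  (P_3 <-> (P_4 | P_2))  φ
 T    T    T    T           T                T                    F                 T                 T            T
 T    T    T    F           T                F                    T                 T                 T            T
 T    T    F    T           F                F                    T                 T                 F            T
 T    T    F    F           F                F                    T                 T                 F            T
 T    F    T    T           T                T                    F                 T                 T            F
 T    F    T    F           T                F                    T                 F                 F            T
 T    F    F    T           F                F                    T                 T                 F            T
 T    F    F    F           F                F                    T                 F                 T            T
 F    T    T    T           F                F                    T                 T                 T            F
 F    T    T    F           F                F                    T                 T                 T            F
 F    T    F    T           F                F                    T                 T                 F            F
 F    T    F    F           F                F                    T                 T                 F            F
 F    F    T    T           F                F                    T                 T                 T            F
 F    F    T    F           F                F                    T                 F                 F            F
 F    F    F    T           F                F                    T                 T                 F            F
 F    F    F    F           F                F                    T                 F                 T            F
The formula is true on 7 of the 16 rows.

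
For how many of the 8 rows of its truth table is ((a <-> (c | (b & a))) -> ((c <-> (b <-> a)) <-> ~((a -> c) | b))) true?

6

a | b | c || φ
1 | 1 | 1 || 0
1 | 1 | 0 || 1
1 | 0 | 1 || 1
1 | 0 | 0 || 1
0 | 1 | 1 || 1
0 | 1 | 0 || 0
0 | 0 | 1 || 1
0 | 0 | 0 || 1
The formula is true on 6 of the 8 rows.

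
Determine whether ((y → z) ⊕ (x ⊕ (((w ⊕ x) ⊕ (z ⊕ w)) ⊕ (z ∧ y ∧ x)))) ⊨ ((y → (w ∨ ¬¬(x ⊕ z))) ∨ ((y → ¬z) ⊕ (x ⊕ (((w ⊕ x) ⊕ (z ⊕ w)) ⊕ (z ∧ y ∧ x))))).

x | y | z | w | φ | ψ
- | - | - | - | - | -
T | T | T | T | T | T
T | T | T | F | T | F
T | T | F | T | F | T
T | T | F | F | F | T
T | F | T | T | F | T
T | F | T | F | F | T
T | F | F | T | T | T
T | F | F | F | T | T
F | T | T | T | F | T
F | T | T | F | F | T
F | T | F | T | F | T
F | T | F | F | F | T
F | F | T | T | F | T
F | F | T | F | F | T
F | F | F | T | T | T
F | F | F | F | T | T
At x=T, y=T, z=T, w=F we have φ true but ψ false, so φ does not entail ψ.

no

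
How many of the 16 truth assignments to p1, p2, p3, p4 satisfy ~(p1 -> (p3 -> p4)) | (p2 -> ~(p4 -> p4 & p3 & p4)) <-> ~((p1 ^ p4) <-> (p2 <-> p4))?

p1 | p2 | p3 | p4 || (p3 -> p4) | (p1 -> (p3 -> p4)) | ~(p1 -> (p3 -> p4)) | (p4 & p3 & p4) | (p4 -> (p4 & p3 & p4)) | ~(p4 -> (p4 & p3 & p4)) | (p1 ^ p4) | (p2 <-> p4) | ((p1 ^ p4) <-> (p2 <-> p4)) | ~((p1 ^ p4) <-> (p2 <-> p4)) | φ
T  | T  | T  | T  ||     T      |         T          |          F          |       T        |           T            |            F            |     F     |      T      |              F              |              T               | F
T  | T  | T  | F  ||     F      |         F          |          T          |       F        |           T            |            F            |     T     |      F      |              F              |              T               | T
T  | T  | F  | T  ||     T      |         T          |          F          |       F        |           F            |            T            |     F     |      T      |              F              |              T               | T
T  | T  | F  | F  ||     T      |         T          |          F          |       F        |           T            |            F            |     T     |      F      |              F              |              T               | F
T  | F  | T  | T  ||     T      |         T          |          F          |       T        |           T            |            F            |     F     |      F      |              T              |              F               | F
T  | F  | T  | F  ||     F      |         F          |          T          |       F        |           T            |            F            |     T     |      T      |              T              |              F               | F
T  | F  | F  | T  ||     T      |         T          |          F          |       F        |           F            |            T            |     F     |      F      |              T              |              F               | F
T  | F  | F  | F  ||     T      |         T          |          F          |       F        |           T            |            F            |     T     |      T      |              T              |              F               | F
F  | T  | T  | T  ||     T      |         T          |          F          |       T        |           T            |            F            |     T     |      T      |              T              |              F               | T
F  | T  | T  | F  ||     F      |         T          |          F          |       F        |           T            |            F            |     F     |      F      |              T              |              F               | T
F  | T  | F  | T  ||     T      |         T          |          F          |       F        |           F            |            T            |     T     |      T      |              T              |              F               | F
F  | T  | F  | F  ||     T      |         T          |          F          |       F        |           T            |            F            |     F     |      F      |              T              |              F               | T
F  | F  | T  | T  ||     T      |         T          |          F          |       T        |           T            |            F            |     T     |      F      |              F              |              T               | T
F  | F  | T  | F  ||     F      |         T          |          F          |       F        |           T            |            F            |     F     |      T      |              F              |              T               | T
F  | F  | F  | T  ||     T      |         T          |          F          |       F        |           F            |            T            |     T     |      F      |              F              |              T               | T
F  | F  | F  | F  ||     T      |         T          |          F          |       F        |           T            |            F            |     F     |      T      |              F              |              T               | T
The formula is true on 9 of the 16 rows.

9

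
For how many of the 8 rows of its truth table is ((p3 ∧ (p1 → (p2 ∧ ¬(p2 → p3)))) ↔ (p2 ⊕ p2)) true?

6

p1 | p2 | p3 || φ
1  | 1  | 1  || 1
1  | 1  | 0  || 1
1  | 0  | 1  || 1
1  | 0  | 0  || 1
0  | 1  | 1  || 0
0  | 1  | 0  || 1
0  | 0  | 1  || 0
0  | 0  | 0  || 1
The formula is true on 6 of the 8 rows.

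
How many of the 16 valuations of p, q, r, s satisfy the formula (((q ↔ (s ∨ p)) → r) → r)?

p  q  r  s  |  (s ∨ p)  (q ↔ (s ∨ p))  ((q ↔ (s ∨ p)) → r)  (((q ↔ (s ∨ p)) → r) → r)
0  0  0  0  |     0           1                 0                       1            
0  0  0  1  |     1           0                 1                       0            
0  0  1  0  |     0           1                 1                       1            
0  0  1  1  |     1           0                 1                       1            
0  1  0  0  |     0           0                 1                       0            
0  1  0  1  |     1           1                 0                       1            
0  1  1  0  |     0           0                 1                       1            
0  1  1  1  |     1           1                 1                       1            
1  0  0  0  |     1           0                 1                       0            
1  0  0  1  |     1           0                 1                       0            
1  0  1  0  |     1           0                 1                       1            
1  0  1  1  |     1           0                 1                       1            
1  1  0  0  |     1           1                 0                       1            
1  1  0  1  |     1           1                 0                       1            
1  1  1  0  |     1           1                 1                       1            
1  1  1  1  |     1           1                 1                       1            
The formula is true on 12 of the 16 rows.

12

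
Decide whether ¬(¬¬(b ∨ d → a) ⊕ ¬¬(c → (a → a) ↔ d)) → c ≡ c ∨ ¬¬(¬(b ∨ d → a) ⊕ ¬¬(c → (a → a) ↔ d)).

a  b  c  d  |  φ  ψ
T  T  T  T  |  T  T
T  T  T  F  |  T  T
T  T  F  T  |  F  T
T  T  F  F  |  T  F
T  F  T  T  |  T  T
T  F  T  F  |  T  T
T  F  F  T  |  F  T
T  F  F  F  |  T  F
F  T  T  T  |  T  T
F  T  T  F  |  T  T
F  T  F  T  |  T  F
F  T  F  F  |  F  T
F  F  T  T  |  T  T
F  F  T  F  |  T  T
F  F  F  T  |  T  F
F  F  F  F  |  T  F
The columns differ at a=T, b=T, c=F, d=T (φ=F, ψ=T), so they are not equivalent.

not equivalent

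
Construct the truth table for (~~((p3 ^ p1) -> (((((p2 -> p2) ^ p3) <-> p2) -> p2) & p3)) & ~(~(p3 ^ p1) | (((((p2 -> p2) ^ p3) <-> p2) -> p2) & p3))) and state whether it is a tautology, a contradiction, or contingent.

p1 | p2 | p3 || φ
T  | T  | T  || F
T  | T  | F  || F
T  | F  | T  || F
T  | F  | F  || F
F  | T  | T  || F
F  | T  | F  || F
F  | F  | T  || F
F  | F  | F  || F
Every row is F, so the formula is a contradiction.

contradiction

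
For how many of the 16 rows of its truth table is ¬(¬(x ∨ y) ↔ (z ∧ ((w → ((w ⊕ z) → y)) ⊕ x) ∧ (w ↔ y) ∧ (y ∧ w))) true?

x | y | z | w || (x ∨ y) | ¬(x ∨ y) | (w ⊕ z) | ((w ⊕ z) → y) | (w → ((w ⊕ z) → y)) | ((w → ((w ⊕ z) → y)) ⊕ x) | (w ↔ y) | (y ∧ w) | φ
1 | 1 | 1 | 1 ||    1    |    0     |    0    |       1       |          1          |             0             |    1    |    1    | 0
1 | 1 | 1 | 0 ||    1    |    0     |    1    |       1       |          1          |             0             |    0    |    0    | 0
1 | 1 | 0 | 1 ||    1    |    0     |    1    |       1       |          1          |             0             |    1    |    1    | 0
1 | 1 | 0 | 0 ||    1    |    0     |    0    |       1       |          1          |             0             |    0    |    0    | 0
1 | 0 | 1 | 1 ||    1    |    0     |    0    |       1       |          1          |             0             |    0    |    0    | 0
1 | 0 | 1 | 0 ||    1    |    0     |    1    |       0       |          1          |             0             |    1    |    0    | 0
1 | 0 | 0 | 1 ||    1    |    0     |    1    |       0       |          0          |             1             |    0    |    0    | 0
1 | 0 | 0 | 0 ||    1    |    0     |    0    |       1       |          1          |             0             |    1    |    0    | 0
0 | 1 | 1 | 1 ||    1    |    0     |    0    |       1       |          1          |             1             |    1    |    1    | 1
0 | 1 | 1 | 0 ||    1    |    0     |    1    |       1       |          1          |             1             |    0    |    0    | 0
0 | 1 | 0 | 1 ||    1    |    0     |    1    |       1       |          1          |             1             |    1    |    1    | 0
0 | 1 | 0 | 0 ||    1    |    0     |    0    |       1       |          1          |             1             |    0    |    0    | 0
0 | 0 | 1 | 1 ||    0    |    1     |    0    |       1       |          1          |             1             |    0    |    0    | 1
0 | 0 | 1 | 0 ||    0    |    1     |    1    |       0       |          1          |             1             |    1    |    0    | 1
0 | 0 | 0 | 1 ||    0    |    1     |    1    |       0       |          0          |             0             |    0    |    0    | 1
0 | 0 | 0 | 0 ||    0    |    1     |    0    |       1       |          1          |             1             |    1    |    0    | 1
The formula is true on 5 of the 16 rows.

5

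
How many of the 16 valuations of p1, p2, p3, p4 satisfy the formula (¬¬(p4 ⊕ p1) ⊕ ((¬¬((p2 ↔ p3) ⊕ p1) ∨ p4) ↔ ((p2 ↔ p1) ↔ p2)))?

12

p1 | p2 | p3 | p4 || φ
0  | 0  | 0  | 0  || 0
0  | 0  | 0  | 1  || 1
0  | 0  | 1  | 0  || 1
0  | 0  | 1  | 1  || 1
0  | 1  | 0  | 0  || 1
0  | 1  | 0  | 1  || 1
0  | 1  | 1  | 0  || 0
0  | 1  | 1  | 1  || 1
1  | 0  | 0  | 0  || 1
1  | 0  | 0  | 1  || 1
1  | 0  | 1  | 0  || 0
1  | 0  | 1  | 1  || 1
1  | 1  | 0  | 0  || 0
1  | 1  | 0  | 1  || 1
1  | 1  | 1  | 0  || 1
1  | 1  | 1  | 1  || 1
The formula is true on 12 of the 16 rows.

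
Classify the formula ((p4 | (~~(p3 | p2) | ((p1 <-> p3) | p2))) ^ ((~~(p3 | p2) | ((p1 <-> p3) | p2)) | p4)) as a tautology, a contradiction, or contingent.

contradiction

p1 | p2 | p3 | p4 || φ
1  | 1  | 1  | 1  || 0
1  | 1  | 1  | 0  || 0
1  | 1  | 0  | 1  || 0
1  | 1  | 0  | 0  || 0
1  | 0  | 1  | 1  || 0
1  | 0  | 1  | 0  || 0
1  | 0  | 0  | 1  || 0
1  | 0  | 0  | 0  || 0
0  | 1  | 1  | 1  || 0
0  | 1  | 1  | 0  || 0
0  | 1  | 0  | 1  || 0
0  | 1  | 0  | 0  || 0
0  | 0  | 1  | 1  || 0
0  | 0  | 1  | 0  || 0
0  | 0  | 0  | 1  || 0
0  | 0  | 0  | 0  || 0
Every row is 0, so the formula is a contradiction.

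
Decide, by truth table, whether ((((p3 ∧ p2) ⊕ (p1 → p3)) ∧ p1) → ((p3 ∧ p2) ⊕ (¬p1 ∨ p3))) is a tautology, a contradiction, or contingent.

  p1  |   p2  |   p3  || (p3 ∧ p2) | (p1 → p3) | ((p3 ∧ p2) ⊕ (p1 → p3)) |  ¬p1  | (¬p1 ∨ p3) | ((p3 ∧ p2) ⊕ (¬p1 ∨ p3)) |   φ  
False | False | False ||   False   |    True   |           True          |  True |    True    |           True           |  True
False | False |  True ||   False   |    True   |           True          |  True |    True    |           True           |  True
False |  True | False ||   False   |    True   |           True          |  True |    True    |           True           |  True
False |  True |  True ||    True   |    True   |          False          |  True |    True    |          False           |  True
 True | False | False ||   False   |   False   |          False          | False |   False    |          False           |  True
 True | False |  True ||   False   |    True   |           True          | False |    True    |           True           |  True
 True |  True | False ||   False   |   False   |          False          | False |   False    |          False           |  True
 True |  True |  True ||    True   |    True   |          False          | False |    True    |          False           |  True
Every row is True, so the formula is a tautology.

tautology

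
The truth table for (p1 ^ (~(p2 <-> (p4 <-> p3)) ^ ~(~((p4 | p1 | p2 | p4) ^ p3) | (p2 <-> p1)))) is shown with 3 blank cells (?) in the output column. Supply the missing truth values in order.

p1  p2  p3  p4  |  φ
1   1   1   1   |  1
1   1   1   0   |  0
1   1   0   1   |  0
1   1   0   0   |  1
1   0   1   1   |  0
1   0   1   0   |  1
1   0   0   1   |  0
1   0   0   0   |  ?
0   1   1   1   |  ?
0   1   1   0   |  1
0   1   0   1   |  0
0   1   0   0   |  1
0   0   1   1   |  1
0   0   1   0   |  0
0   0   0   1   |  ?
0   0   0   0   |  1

1, 0, 0

Row p1=1, p2=0, p3=0, p4=0: (~(p2 <-> (p4 <-> p3)) ^ ~(~((p4 | p1 | p2 | p4) ^ p3) | (p2 <-> p1))) = 0, so the formula = 1.
Row p1=0, p2=1, p3=1, p4=1: (~(p2 <-> (p4 <-> p3)) ^ ~(~((p4 | p1 | p2 | p4) ^ p3) | (p2 <-> p1))) = 0, so the formula = 0.
Row p1=0, p2=0, p3=0, p4=1: (~(p2 <-> (p4 <-> p3)) ^ ~(~((p4 | p1 | p2 | p4) ^ p3) | (p2 <-> p1))) = 0, so the formula = 0.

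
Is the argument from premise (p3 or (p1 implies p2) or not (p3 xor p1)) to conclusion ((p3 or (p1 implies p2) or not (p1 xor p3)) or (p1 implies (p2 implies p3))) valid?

yes

p1 | p2 | p3 | φ | ψ
-- | -- | -- | - | -
F  | F  | F  | T | T
F  | F  | T  | T | T
F  | T  | F  | T | T
F  | T  | T  | T | T
T  | F  | F  | F | T
T  | F  | T  | T | T
T  | T  | F  | T | T
T  | T  | T  | T | T
In every row where φ is true, ψ is also true, so φ ⊨ ψ.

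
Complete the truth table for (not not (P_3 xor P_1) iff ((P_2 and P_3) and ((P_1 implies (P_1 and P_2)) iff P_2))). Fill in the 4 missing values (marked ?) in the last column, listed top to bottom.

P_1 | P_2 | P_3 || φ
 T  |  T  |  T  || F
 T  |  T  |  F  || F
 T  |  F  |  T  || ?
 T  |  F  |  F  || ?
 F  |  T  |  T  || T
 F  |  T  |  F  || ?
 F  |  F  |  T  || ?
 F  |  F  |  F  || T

Row P_1=T, P_2=F, P_3=T: not not (P_3 xor P_1) = F, ((P_2 and P_3) and ((P_1 implies (P_1 and P_2)) iff P_2)) = F, so the formula = T.
Row P_1=T, P_2=F, P_3=F: not not (P_3 xor P_1) = T, ((P_2 and P_3) and ((P_1 implies (P_1 and P_2)) iff P_2)) = F, so the formula = F.
Row P_1=F, P_2=T, P_3=F: not not (P_3 xor P_1) = F, ((P_2 and P_3) and ((P_1 implies (P_1 and P_2)) iff P_2)) = F, so the formula = T.
Row P_1=F, P_2=F, P_3=T: not not (P_3 xor P_1) = T, ((P_2 and P_3) and ((P_1 implies (P_1 and P_2)) iff P_2)) = F, so the formula = F.

T, F, T, F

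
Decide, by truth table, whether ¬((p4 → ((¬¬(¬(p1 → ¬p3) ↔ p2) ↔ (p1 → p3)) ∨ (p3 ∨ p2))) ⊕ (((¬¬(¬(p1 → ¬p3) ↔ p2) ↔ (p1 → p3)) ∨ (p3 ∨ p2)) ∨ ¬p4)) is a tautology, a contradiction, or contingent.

tautology

p1 | p2 | p3 | p4 || ¬p3 | (p1 → ¬p3) | ¬(p1 → ¬p3) | (¬(p1 → ¬p3) ↔ p2) | ¬(¬(p1 → ¬p3) ↔ p2) | ¬¬(¬(p1 → ¬p3) ↔ p2) | (p1 → p3) | (p3 ∨ p2) | ¬p4 | φ
F  | F  | F  | F  ||  T  |     T      |      F      |         T          |          F          |          T           |     T     |     F     |  T  | T
F  | F  | F  | T  ||  T  |     T      |      F      |         T          |          F          |          T           |     T     |     F     |  F  | T
F  | F  | T  | F  ||  F  |     T      |      F      |         T          |          F          |          T           |     T     |     T     |  T  | T
F  | F  | T  | T  ||  F  |     T      |      F      |         T          |          F          |          T           |     T     |     T     |  F  | T
F  | T  | F  | F  ||  T  |     T      |      F      |         F          |          T          |          F           |     T     |     T     |  T  | T
F  | T  | F  | T  ||  T  |     T      |      F      |         F          |          T          |          F           |     T     |     T     |  F  | T
F  | T  | T  | F  ||  F  |     T      |      F      |         F          |          T          |          F           |     T     |     T     |  T  | T
F  | T  | T  | T  ||  F  |     T      |      F      |         F          |          T          |          F           |     T     |     T     |  F  | T
T  | F  | F  | F  ||  T  |     T      |      F      |         T          |          F          |          T           |     F     |     F     |  T  | T
T  | F  | F  | T  ||  T  |     T      |      F      |         T          |          F          |          T           |     F     |     F     |  F  | T
T  | F  | T  | F  ||  F  |     F      |      T      |         F          |          T          |          F           |     T     |     T     |  T  | T
T  | F  | T  | T  ||  F  |     F      |      T      |         F          |          T          |          F           |     T     |     T     |  F  | T
T  | T  | F  | F  ||  T  |     T      |      F      |         F          |          T          |          F           |     F     |     T     |  T  | T
T  | T  | F  | T  ||  T  |     T      |      F      |         F          |          T          |          F           |     F     |     T     |  F  | T
T  | T  | T  | F  ||  F  |     F      |      T      |         T          |          F          |          T           |     T     |     T     |  T  | T
T  | T  | T  | T  ||  F  |     F      |      T      |         T          |          F          |          T           |     T     |     T     |  F  | T
Every row is T, so the formula is a tautology.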